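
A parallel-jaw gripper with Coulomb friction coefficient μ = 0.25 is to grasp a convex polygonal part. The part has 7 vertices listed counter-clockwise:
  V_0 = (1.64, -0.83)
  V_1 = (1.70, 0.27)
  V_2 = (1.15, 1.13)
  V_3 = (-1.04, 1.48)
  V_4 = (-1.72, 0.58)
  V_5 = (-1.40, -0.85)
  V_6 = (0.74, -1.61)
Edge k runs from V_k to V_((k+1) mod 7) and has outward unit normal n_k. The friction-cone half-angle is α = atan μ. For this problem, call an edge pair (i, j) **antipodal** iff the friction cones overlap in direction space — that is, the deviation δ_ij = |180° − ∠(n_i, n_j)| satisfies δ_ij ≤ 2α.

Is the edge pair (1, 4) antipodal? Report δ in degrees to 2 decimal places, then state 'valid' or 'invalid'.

α = atan 0.25 = 14.04°;  2α = 28.07°
edge 1: e_1 = (-0.55, +0.86);  n_1 = (+0.8424, +0.5388)
edge 4: e_4 = (+0.32, -1.43);  n_4 = (-0.9759, -0.2184)
∠(n_1, n_4) = 160.01°
δ = |180° − 160.01°| = 19.99°
19.99° ≤ 2α = 28.07°  →  valid

δ = 19.99°, valid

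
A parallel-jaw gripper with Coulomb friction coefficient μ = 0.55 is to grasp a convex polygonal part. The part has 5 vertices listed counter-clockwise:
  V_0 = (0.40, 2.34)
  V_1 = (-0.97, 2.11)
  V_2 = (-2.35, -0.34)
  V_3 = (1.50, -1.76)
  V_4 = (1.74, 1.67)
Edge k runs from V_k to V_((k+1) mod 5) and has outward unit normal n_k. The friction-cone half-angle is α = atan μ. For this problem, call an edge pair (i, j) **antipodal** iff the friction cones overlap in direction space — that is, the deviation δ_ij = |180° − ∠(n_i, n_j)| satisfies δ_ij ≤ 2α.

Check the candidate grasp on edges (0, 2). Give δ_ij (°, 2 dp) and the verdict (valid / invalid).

δ = 29.78°, valid

α = atan 0.55 = 28.81°;  2α = 57.62°
edge 0: e_0 = (-1.37, -0.23);  n_0 = (-0.1656, +0.9862)
edge 2: e_2 = (+3.85, -1.42);  n_2 = (-0.3460, -0.9382)
∠(n_0, n_2) = 150.22°
δ = |180° − 150.22°| = 29.78°
29.78° ≤ 2α = 57.62°  →  valid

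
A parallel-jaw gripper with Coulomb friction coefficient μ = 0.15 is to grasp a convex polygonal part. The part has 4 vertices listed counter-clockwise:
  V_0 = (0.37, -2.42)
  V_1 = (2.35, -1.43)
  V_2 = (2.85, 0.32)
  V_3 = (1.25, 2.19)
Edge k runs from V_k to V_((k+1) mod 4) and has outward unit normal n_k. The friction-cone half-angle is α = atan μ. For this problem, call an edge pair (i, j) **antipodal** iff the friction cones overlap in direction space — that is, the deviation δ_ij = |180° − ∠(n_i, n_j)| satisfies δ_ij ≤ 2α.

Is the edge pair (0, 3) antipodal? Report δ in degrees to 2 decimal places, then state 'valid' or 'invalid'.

δ = 52.63°, invalid

α = atan 0.15 = 8.53°;  2α = 17.06°
edge 0: e_0 = (+1.98, +0.99);  n_0 = (+0.4472, -0.8944)
edge 3: e_3 = (-0.88, -4.61);  n_3 = (-0.9823, +0.1875)
∠(n_0, n_3) = 127.37°
δ = |180° − 127.37°| = 52.63°
52.63° > 2α = 17.06°  →  invalid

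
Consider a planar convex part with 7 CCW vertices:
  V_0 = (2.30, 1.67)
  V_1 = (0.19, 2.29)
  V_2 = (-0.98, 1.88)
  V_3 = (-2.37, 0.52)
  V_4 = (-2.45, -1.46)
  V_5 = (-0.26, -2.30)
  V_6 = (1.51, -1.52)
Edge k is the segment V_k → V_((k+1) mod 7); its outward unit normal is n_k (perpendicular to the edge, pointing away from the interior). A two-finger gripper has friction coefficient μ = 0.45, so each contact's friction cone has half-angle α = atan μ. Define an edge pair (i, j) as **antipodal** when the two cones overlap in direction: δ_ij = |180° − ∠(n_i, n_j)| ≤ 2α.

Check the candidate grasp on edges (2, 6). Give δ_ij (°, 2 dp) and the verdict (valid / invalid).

α = atan 0.45 = 24.23°;  2α = 48.46°
edge 2: e_2 = (-1.39, -1.36);  n_2 = (-0.6994, +0.7148)
edge 6: e_6 = (+0.79, +3.19);  n_6 = (+0.9707, -0.2404)
∠(n_2, n_6) = 148.28°
δ = |180° − 148.28°| = 31.72°
31.72° ≤ 2α = 48.46°  →  valid

δ = 31.72°, valid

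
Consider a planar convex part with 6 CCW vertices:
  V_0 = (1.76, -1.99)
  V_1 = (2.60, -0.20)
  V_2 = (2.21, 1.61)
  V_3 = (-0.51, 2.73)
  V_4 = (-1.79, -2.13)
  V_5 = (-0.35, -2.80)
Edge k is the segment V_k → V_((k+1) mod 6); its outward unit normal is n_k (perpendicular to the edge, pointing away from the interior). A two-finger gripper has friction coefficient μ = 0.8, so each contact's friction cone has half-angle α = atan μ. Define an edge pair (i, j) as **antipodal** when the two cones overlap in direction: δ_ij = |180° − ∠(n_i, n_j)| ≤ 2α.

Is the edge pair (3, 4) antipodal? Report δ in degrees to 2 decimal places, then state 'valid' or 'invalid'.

α = atan 0.8 = 38.66°;  2α = 77.32°
edge 3: e_3 = (-1.28, -4.86);  n_3 = (-0.9670, +0.2547)
edge 4: e_4 = (+1.44, -0.67);  n_4 = (-0.4219, -0.9067)
∠(n_3, n_4) = 79.80°
δ = |180° − 79.80°| = 100.20°
100.20° > 2α = 77.32°  →  invalid

δ = 100.20°, invalid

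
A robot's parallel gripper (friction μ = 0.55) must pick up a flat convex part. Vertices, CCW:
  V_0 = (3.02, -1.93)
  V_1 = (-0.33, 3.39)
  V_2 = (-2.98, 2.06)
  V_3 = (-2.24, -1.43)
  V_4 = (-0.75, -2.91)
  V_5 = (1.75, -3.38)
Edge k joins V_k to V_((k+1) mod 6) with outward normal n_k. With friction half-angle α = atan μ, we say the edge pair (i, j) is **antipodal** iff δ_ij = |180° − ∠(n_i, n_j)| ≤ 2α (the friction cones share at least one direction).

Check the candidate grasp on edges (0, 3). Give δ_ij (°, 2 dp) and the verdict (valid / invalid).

δ = 12.99°, valid

α = atan 0.55 = 28.81°;  2α = 57.62°
edge 0: e_0 = (-3.35, +5.32);  n_0 = (+0.8462, +0.5329)
edge 3: e_3 = (+1.49, -1.48);  n_3 = (-0.7047, -0.7095)
∠(n_0, n_3) = 167.01°
δ = |180° − 167.01°| = 12.99°
12.99° ≤ 2α = 57.62°  →  valid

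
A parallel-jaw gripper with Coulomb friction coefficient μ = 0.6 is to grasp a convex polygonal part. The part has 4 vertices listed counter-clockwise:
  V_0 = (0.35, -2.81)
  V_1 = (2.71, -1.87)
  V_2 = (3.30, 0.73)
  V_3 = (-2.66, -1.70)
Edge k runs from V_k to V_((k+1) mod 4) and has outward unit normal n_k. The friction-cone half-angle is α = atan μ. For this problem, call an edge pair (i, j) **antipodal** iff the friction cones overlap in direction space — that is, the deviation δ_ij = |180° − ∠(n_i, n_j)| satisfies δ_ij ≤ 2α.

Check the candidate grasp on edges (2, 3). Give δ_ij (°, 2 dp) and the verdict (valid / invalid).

α = atan 0.6 = 30.96°;  2α = 61.93°
edge 2: e_2 = (-5.96, -2.43);  n_2 = (-0.3775, +0.9260)
edge 3: e_3 = (+3.01, -1.11);  n_3 = (-0.3460, -0.9382)
∠(n_2, n_3) = 137.58°
δ = |180° − 137.58°| = 42.42°
42.42° ≤ 2α = 61.93°  →  valid

δ = 42.42°, valid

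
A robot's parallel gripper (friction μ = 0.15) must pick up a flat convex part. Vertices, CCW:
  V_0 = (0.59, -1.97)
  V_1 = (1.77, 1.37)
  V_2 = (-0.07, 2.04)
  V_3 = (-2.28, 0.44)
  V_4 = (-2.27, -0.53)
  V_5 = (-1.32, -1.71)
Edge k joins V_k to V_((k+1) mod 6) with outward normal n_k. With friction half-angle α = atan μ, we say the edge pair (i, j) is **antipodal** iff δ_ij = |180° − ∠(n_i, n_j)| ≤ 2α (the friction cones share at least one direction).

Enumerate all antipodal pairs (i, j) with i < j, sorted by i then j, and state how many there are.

α = atan 0.15 = 8.53°;  2α = 17.06°
n_0 = (+0.9429, -0.3331)
n_1 = (+0.3422, +0.9396)
n_2 = (-0.5864, +0.8100)
n_3 = (-0.9999, -0.0103)
n_4 = (-0.7789, -0.6271)
n_5 = (-0.1349, -0.9909)
  (0,1): δ = 90.55°  ·
  (0,2): δ = 34.64°  ·
  (0,3): δ = 20.05°  ·
  (0,4): δ = 58.29°  ·
  (0,5): δ = 101.71°  ·
  (1,2): δ = 124.09°  ·
  (1,3): δ = 69.40°  ·
  (1,4): δ = 31.15°  ·
  (1,5): δ = 12.26°  ✓
  (2,3): δ = 125.31°  ·
  (2,4): δ = 87.07°  ·
  (2,5): δ = 43.66°  ·
  (3,4): δ = 141.75°  ·
  (3,5): δ = 98.34°  ·
  (4,5): δ = 136.59°  ·
antipodal pairs: 1

count = 1; pairs: (1,5)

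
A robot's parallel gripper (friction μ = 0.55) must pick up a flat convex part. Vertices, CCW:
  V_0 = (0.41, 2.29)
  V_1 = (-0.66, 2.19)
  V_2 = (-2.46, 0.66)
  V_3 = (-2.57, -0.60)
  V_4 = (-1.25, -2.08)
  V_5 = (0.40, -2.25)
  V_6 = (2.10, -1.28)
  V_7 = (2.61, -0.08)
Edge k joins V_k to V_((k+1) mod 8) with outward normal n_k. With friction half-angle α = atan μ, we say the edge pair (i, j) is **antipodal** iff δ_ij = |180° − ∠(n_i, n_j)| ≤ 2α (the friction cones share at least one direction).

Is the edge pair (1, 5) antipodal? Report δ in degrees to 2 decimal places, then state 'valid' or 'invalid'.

δ = 10.66°, valid

α = atan 0.55 = 28.81°;  2α = 57.62°
edge 1: e_1 = (-1.80, -1.53);  n_1 = (-0.6476, +0.7619)
edge 5: e_5 = (+1.70, +0.97);  n_5 = (+0.4956, -0.8686)
∠(n_1, n_5) = 169.34°
δ = |180° − 169.34°| = 10.66°
10.66° ≤ 2α = 57.62°  →  valid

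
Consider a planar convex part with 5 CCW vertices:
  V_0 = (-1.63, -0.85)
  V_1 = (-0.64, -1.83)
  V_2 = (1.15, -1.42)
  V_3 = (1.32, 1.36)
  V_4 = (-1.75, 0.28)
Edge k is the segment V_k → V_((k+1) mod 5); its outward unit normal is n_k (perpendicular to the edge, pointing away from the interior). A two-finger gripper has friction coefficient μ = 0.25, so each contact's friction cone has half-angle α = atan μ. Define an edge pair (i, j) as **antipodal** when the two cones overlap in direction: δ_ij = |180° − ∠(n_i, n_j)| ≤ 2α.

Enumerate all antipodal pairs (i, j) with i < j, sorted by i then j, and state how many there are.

α = atan 0.25 = 14.04°;  2α = 28.07°
n_0 = (-0.7035, -0.7107)
n_1 = (+0.2233, -0.9748)
n_2 = (+0.9981, -0.0610)
n_3 = (-0.3319, +0.9433)
n_4 = (-0.9944, -0.1056)
  (0,1): δ = 122.39°  ·
  (0,2): δ = 48.79°  ·
  (0,3): δ = 64.09°  ·
  (0,4): δ = 140.77°  ·
  (1,2): δ = 106.40°  ·
  (1,3): δ = 6.48°  ✓
  (1,4): δ = 83.16°  ·
  (2,3): δ = 67.12°  ·
  (2,4): δ = 9.56°  ✓
  (3,4): δ = 103.32°  ·
antipodal pairs: 2

count = 2; pairs: (1,3), (2,4)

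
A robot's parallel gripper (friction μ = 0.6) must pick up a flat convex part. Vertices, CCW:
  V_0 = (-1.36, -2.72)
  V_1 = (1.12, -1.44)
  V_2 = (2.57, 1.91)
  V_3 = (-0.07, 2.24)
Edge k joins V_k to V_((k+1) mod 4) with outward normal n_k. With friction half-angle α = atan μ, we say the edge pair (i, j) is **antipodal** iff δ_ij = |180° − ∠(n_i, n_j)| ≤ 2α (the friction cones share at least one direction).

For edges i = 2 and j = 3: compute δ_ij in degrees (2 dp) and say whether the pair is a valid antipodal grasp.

α = atan 0.6 = 30.96°;  2α = 61.93°
edge 2: e_2 = (-2.64, +0.33);  n_2 = (+0.1240, +0.9923)
edge 3: e_3 = (-1.29, -4.96);  n_3 = (-0.9678, +0.2517)
∠(n_2, n_3) = 82.55°
δ = |180° − 82.55°| = 97.45°
97.45° > 2α = 61.93°  →  invalid

δ = 97.45°, invalid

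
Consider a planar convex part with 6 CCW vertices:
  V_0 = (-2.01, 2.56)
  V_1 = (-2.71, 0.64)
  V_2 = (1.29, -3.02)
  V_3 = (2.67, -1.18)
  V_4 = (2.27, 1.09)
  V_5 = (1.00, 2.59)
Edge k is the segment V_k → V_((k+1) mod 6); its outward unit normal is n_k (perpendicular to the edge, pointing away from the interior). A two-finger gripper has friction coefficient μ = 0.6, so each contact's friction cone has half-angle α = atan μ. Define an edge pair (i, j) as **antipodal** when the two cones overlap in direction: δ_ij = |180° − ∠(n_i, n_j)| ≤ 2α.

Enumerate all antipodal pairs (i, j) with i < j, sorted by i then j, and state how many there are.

count = 7; pairs: (0,2), (0,3), (0,4), (1,3), (1,4), (1,5), (2,5)

α = atan 0.6 = 30.96°;  2α = 61.93°
n_0 = (-0.9395, +0.3425)
n_1 = (-0.6751, -0.7378)
n_2 = (+0.8000, -0.6000)
n_3 = (+0.9848, +0.1735)
n_4 = (+0.7632, +0.6462)
n_5 = (-0.0100, +1.0000)
  (0,1): δ = 112.43°  ·
  (0,2): δ = 16.84°  ✓
  (0,3): δ = 30.02°  ✓
  (0,4): δ = 60.28°  ✓
  (0,5): δ = 110.60°  ·
  (1,2): δ = 84.41°  ·
  (1,3): δ = 37.55°  ✓
  (1,4): δ = 7.29°  ✓
  (1,5): δ = 43.03°  ✓
  (2,3): δ = 133.14°  ·
  (2,4): δ = 102.88°  ·
  (2,5): δ = 52.56°  ✓
  (3,4): δ = 149.74°  ·
  (3,5): δ = 99.42°  ·
  (4,5): δ = 129.68°  ·
antipodal pairs: 7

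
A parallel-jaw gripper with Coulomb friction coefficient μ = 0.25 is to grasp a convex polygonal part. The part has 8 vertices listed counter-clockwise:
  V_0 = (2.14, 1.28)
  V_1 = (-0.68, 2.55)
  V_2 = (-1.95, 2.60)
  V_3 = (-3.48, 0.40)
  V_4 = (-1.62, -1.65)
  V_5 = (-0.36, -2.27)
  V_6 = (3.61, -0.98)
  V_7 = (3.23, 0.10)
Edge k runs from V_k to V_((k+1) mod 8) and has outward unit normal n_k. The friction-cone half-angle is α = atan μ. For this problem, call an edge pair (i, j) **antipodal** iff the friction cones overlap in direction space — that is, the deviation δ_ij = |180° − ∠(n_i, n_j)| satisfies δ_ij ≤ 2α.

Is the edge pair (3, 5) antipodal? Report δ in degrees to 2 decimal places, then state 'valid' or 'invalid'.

α = atan 0.25 = 14.04°;  2α = 28.07°
edge 3: e_3 = (+1.86, -2.05);  n_3 = (-0.7406, -0.6720)
edge 5: e_5 = (+3.97, +1.29);  n_5 = (+0.3090, -0.9511)
∠(n_3, n_5) = 65.78°
δ = |180° − 65.78°| = 114.22°
114.22° > 2α = 28.07°  →  invalid

δ = 114.22°, invalid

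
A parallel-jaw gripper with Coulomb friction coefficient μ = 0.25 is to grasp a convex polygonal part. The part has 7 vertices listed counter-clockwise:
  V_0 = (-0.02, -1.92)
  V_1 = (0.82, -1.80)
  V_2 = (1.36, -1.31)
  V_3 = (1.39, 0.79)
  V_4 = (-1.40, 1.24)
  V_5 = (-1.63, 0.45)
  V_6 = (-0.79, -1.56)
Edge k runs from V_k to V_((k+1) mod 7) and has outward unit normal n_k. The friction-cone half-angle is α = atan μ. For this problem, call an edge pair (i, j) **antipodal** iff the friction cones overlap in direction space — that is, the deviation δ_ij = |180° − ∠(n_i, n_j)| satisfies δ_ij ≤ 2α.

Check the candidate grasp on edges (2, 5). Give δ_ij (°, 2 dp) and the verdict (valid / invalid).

δ = 23.50°, valid

α = atan 0.25 = 14.04°;  2α = 28.07°
edge 2: e_2 = (+0.03, +2.10);  n_2 = (+0.9999, -0.0143)
edge 5: e_5 = (+0.84, -2.01);  n_5 = (-0.9227, -0.3856)
∠(n_2, n_5) = 156.50°
δ = |180° − 156.50°| = 23.50°
23.50° ≤ 2α = 28.07°  →  valid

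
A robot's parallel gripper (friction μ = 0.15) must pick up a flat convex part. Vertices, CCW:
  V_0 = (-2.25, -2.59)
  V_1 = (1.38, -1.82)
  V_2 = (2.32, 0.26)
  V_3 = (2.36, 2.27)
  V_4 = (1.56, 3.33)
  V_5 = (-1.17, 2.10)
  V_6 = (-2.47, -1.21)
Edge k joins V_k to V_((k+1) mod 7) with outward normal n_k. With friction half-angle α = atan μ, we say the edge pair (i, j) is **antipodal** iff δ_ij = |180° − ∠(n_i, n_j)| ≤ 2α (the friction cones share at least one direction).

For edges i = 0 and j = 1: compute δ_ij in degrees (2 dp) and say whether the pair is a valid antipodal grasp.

δ = 126.30°, invalid

α = atan 0.15 = 8.53°;  2α = 17.06°
edge 0: e_0 = (+3.63, +0.77);  n_0 = (+0.2075, -0.9782)
edge 1: e_1 = (+0.94, +2.08);  n_1 = (+0.9113, -0.4118)
∠(n_0, n_1) = 53.70°
δ = |180° − 53.70°| = 126.30°
126.30° > 2α = 17.06°  →  invalid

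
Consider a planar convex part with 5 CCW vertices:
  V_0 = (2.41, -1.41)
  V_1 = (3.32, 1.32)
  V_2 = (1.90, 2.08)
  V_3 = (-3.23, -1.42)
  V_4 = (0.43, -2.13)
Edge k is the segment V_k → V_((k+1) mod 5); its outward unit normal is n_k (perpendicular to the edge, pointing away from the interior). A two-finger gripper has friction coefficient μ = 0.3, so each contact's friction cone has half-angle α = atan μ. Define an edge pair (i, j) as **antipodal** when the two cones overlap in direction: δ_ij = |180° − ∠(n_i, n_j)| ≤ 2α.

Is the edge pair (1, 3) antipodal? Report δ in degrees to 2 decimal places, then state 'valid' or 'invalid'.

δ = 17.18°, valid

α = atan 0.3 = 16.70°;  2α = 33.40°
edge 1: e_1 = (-1.42, +0.76);  n_1 = (+0.4719, +0.8817)
edge 3: e_3 = (+3.66, -0.71);  n_3 = (-0.1904, -0.9817)
∠(n_1, n_3) = 162.82°
δ = |180° − 162.82°| = 17.18°
17.18° ≤ 2α = 33.40°  →  valid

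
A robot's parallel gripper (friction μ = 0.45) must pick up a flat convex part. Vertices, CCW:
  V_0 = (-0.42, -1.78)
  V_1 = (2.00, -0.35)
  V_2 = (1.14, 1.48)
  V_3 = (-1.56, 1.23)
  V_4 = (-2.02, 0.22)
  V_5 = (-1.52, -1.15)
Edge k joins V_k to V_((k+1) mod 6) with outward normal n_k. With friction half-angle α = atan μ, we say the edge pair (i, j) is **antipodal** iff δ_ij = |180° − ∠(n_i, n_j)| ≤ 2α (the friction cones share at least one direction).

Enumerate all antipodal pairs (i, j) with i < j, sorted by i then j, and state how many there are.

count = 5; pairs: (0,2), (0,3), (1,4), (1,5), (2,5)

α = atan 0.45 = 24.23°;  2α = 48.46°
n_0 = (+0.5087, -0.8609)
n_1 = (+0.9050, +0.4253)
n_2 = (-0.0922, +0.9957)
n_3 = (-0.9101, +0.4145)
n_4 = (-0.9394, -0.3428)
n_5 = (-0.4970, -0.8678)
  (0,1): δ = 95.41°  ·
  (0,2): δ = 25.29°  ✓
  (0,3): δ = 34.93°  ✓
  (0,4): δ = 79.47°  ·
  (0,5): δ = 119.62°  ·
  (1,2): δ = 109.88°  ·
  (1,3): δ = 49.66°  ·
  (1,4): δ = 5.12°  ✓
  (1,5): δ = 35.03°  ✓
  (2,3): δ = 119.78°  ·
  (2,4): δ = 75.24°  ·
  (2,5): δ = 35.09°  ✓
  (3,4): δ = 135.46°  ·
  (3,5): δ = 95.31°  ·
  (4,5): δ = 139.85°  ·
antipodal pairs: 5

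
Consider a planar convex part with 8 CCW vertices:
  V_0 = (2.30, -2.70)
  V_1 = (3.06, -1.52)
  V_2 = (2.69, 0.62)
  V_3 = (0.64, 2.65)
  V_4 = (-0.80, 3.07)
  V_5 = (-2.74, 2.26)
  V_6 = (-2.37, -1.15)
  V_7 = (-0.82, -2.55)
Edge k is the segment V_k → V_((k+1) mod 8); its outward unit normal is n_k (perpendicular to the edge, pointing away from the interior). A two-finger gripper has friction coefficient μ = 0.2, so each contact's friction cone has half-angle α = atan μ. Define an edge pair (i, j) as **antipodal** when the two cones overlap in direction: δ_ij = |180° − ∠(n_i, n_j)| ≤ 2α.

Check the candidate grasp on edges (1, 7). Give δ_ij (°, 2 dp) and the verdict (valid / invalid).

α = atan 0.2 = 11.31°;  2α = 22.62°
edge 1: e_1 = (-0.37, +2.14);  n_1 = (+0.9854, +0.1704)
edge 7: e_7 = (+3.12, -0.15);  n_7 = (-0.0480, -0.9988)
∠(n_1, n_7) = 102.56°
δ = |180° − 102.56°| = 77.44°
77.44° > 2α = 22.62°  →  invalid

δ = 77.44°, invalid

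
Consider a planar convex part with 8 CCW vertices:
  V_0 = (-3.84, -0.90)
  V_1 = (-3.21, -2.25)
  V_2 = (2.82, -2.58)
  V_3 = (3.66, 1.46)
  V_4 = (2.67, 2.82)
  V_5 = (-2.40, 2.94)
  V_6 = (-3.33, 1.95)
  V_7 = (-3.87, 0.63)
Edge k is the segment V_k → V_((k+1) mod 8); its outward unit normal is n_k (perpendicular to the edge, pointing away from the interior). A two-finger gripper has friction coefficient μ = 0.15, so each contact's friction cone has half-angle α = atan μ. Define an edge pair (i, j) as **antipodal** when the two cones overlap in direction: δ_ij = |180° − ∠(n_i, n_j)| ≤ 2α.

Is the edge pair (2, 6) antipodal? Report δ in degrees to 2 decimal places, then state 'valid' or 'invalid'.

δ = 10.50°, valid

α = atan 0.15 = 8.53°;  2α = 17.06°
edge 2: e_2 = (+0.84, +4.04);  n_2 = (+0.9791, -0.2036)
edge 6: e_6 = (-0.54, -1.32);  n_6 = (-0.9255, +0.3786)
∠(n_2, n_6) = 169.50°
δ = |180° − 169.50°| = 10.50°
10.50° ≤ 2α = 17.06°  →  valid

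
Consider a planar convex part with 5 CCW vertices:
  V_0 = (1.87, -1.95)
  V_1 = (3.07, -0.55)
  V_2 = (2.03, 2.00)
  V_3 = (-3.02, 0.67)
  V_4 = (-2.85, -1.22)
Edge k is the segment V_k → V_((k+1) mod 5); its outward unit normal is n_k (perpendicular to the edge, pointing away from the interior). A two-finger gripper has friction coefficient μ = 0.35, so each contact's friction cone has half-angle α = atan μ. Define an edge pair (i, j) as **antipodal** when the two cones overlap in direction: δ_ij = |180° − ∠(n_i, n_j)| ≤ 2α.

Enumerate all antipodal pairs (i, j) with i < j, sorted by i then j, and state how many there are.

α = atan 0.35 = 19.29°;  2α = 38.58°
n_0 = (+0.7593, -0.6508)
n_1 = (+0.9260, +0.3776)
n_2 = (-0.2547, +0.9670)
n_3 = (-0.9960, -0.0896)
n_4 = (-0.1528, -0.9883)
  (0,1): δ = 117.21°  ·
  (0,2): δ = 34.64°  ✓
  (0,3): δ = 45.74°  ·
  (0,4): δ = 121.81°  ·
  (1,2): δ = 97.43°  ·
  (1,3): δ = 17.05°  ✓
  (1,4): δ = 59.02°  ·
  (2,3): δ = 99.61°  ·
  (2,4): δ = 23.55°  ✓
  (3,4): δ = 103.93°  ·
antipodal pairs: 3

count = 3; pairs: (0,2), (1,3), (2,4)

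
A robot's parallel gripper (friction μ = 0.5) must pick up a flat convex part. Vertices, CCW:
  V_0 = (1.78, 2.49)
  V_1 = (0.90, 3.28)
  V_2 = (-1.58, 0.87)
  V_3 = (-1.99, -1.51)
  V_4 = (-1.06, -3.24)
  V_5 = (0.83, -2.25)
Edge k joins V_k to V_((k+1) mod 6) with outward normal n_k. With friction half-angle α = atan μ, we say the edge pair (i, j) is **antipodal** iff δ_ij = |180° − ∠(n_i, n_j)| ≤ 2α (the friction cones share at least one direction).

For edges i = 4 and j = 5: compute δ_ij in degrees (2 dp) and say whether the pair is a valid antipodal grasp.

δ = 128.98°, invalid

α = atan 0.5 = 26.57°;  2α = 53.13°
edge 4: e_4 = (+1.89, +0.99);  n_4 = (+0.4640, -0.8858)
edge 5: e_5 = (+0.95, +4.74);  n_5 = (+0.9805, -0.1965)
∠(n_4, n_5) = 51.02°
δ = |180° − 51.02°| = 128.98°
128.98° > 2α = 53.13°  →  invalid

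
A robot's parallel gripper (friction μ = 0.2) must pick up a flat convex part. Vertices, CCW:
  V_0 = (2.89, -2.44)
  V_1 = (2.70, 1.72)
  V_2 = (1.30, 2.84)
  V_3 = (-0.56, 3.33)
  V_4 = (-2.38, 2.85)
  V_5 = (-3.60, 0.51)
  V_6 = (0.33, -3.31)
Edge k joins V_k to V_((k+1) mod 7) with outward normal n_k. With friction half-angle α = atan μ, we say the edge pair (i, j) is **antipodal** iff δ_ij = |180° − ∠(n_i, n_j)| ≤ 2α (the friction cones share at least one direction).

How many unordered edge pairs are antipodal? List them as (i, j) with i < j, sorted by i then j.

count = 2; pairs: (1,5), (3,6)

α = atan 0.2 = 11.31°;  2α = 22.62°
n_0 = (+0.9990, +0.0456)
n_1 = (+0.6247, +0.7809)
n_2 = (+0.2547, +0.9670)
n_3 = (-0.2550, +0.9669)
n_4 = (-0.8867, +0.4623)
n_5 = (-0.6970, -0.7171)
n_6 = (+0.3218, -0.9468)
  (0,1): δ = 131.27°  ·
  (0,2): δ = 107.37°  ·
  (0,3): δ = 77.84°  ·
  (0,4): δ = 30.15°  ·
  (0,5): δ = 43.20°  ·
  (0,6): δ = 106.15°  ·
  (1,2): δ = 156.10°  ·
  (1,3): δ = 126.57°  ·
  (1,4): δ = 78.88°  ·
  (1,5): δ = 5.53°  ✓
  (1,6): δ = 57.43°  ·
  (2,3): δ = 150.47°  ·
  (2,4): δ = 102.78°  ·
  (2,5): δ = 29.43°  ·
  (2,6): δ = 33.53°  ·
  (3,4): δ = 132.31°  ·
  (3,5): δ = 58.96°  ·
  (3,6): δ = 4.00°  ✓
  (4,5): δ = 106.65°  ·
  (4,6): δ = 43.69°  ·
  (5,6): δ = 117.04°  ·
antipodal pairs: 2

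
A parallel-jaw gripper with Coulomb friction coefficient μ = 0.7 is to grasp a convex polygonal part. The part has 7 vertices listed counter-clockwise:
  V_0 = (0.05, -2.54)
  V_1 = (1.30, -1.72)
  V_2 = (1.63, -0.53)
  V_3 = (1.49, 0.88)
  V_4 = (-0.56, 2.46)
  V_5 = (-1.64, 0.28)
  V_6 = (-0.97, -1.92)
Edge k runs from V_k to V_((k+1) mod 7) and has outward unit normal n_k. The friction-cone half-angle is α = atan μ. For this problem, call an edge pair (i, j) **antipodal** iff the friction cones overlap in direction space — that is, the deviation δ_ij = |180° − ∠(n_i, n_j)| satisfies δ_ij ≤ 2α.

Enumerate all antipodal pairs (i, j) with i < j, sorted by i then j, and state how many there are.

count = 8; pairs: (0,4), (1,4), (1,5), (2,4), (2,5), (2,6), (3,5), (3,6)

α = atan 0.7 = 34.99°;  2α = 69.98°
n_0 = (+0.5485, -0.8361)
n_1 = (+0.9636, -0.2672)
n_2 = (+0.9951, +0.0988)
n_3 = (+0.6105, +0.7920)
n_4 = (-0.8961, +0.4439)
n_5 = (-0.9566, -0.2913)
n_6 = (-0.5194, -0.8545)
  (0,1): δ = 138.76°  ·
  (0,2): δ = 117.59°  ·
  (0,3): δ = 70.89°  ·
  (0,4): δ = 30.38°  ✓
  (0,5): δ = 73.67°  ·
  (0,6): δ = 115.44°  ·
  (1,2): δ = 158.83°  ·
  (1,3): δ = 112.12°  ·
  (1,4): δ = 10.86°  ✓
  (1,5): δ = 32.44°  ✓
  (1,6): δ = 74.21°  ·
  (2,3): δ = 133.29°  ·
  (2,4): δ = 32.02°  ✓
  (2,5): δ = 11.27°  ✓
  (2,6): δ = 53.04°  ✓
  (3,4): δ = 78.73°  ·
  (3,5): δ = 35.44°  ✓
  (3,6): δ = 6.33°  ✓
  (4,5): δ = 136.71°  ·
  (4,6): δ = 94.94°  ·
  (5,6): δ = 138.23°  ·
antipodal pairs: 8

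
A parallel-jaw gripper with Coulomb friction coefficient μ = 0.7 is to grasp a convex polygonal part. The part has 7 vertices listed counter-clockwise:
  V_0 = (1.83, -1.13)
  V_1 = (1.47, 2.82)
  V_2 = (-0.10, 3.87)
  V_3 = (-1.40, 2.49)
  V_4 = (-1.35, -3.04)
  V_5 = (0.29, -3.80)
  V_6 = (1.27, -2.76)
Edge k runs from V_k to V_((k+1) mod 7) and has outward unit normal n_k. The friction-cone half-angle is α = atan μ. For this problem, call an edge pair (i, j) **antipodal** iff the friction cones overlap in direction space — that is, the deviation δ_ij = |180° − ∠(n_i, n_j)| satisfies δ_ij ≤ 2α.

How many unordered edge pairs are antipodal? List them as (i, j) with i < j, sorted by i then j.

α = atan 0.7 = 34.99°;  2α = 69.98°
n_0 = (+0.9959, +0.0908)
n_1 = (+0.5559, +0.8312)
n_2 = (-0.7279, +0.6857)
n_3 = (-1.0000, -0.0090)
n_4 = (-0.4205, -0.9073)
n_5 = (+0.7278, -0.6858)
n_6 = (+0.9457, -0.3249)
  (0,1): δ = 128.98°  ·
  (0,2): δ = 48.50°  ✓
  (0,3): δ = 4.69°  ✓
  (0,4): δ = 59.93°  ✓
  (0,5): δ = 131.49°  ·
  (0,6): δ = 155.83°  ·
  (1,2): δ = 99.52°  ·
  (1,3): δ = 55.71°  ✓
  (1,4): δ = 8.91°  ✓
  (1,5): δ = 80.48°  ·
  (1,6): δ = 104.81°  ·
  (2,3): δ = 136.19°  ·
  (2,4): δ = 71.57°  ·
  (2,5): δ = 0.01°  ✓
  (2,6): δ = 24.33°  ✓
  (3,4): δ = 115.38°  ·
  (3,5): δ = 43.82°  ✓
  (3,6): δ = 19.48°  ✓
  (4,5): δ = 108.43°  ·
  (4,6): δ = 84.10°  ·
  (5,6): δ = 155.66°  ·
antipodal pairs: 9

count = 9; pairs: (0,2), (0,3), (0,4), (1,3), (1,4), (2,5), (2,6), (3,5), (3,6)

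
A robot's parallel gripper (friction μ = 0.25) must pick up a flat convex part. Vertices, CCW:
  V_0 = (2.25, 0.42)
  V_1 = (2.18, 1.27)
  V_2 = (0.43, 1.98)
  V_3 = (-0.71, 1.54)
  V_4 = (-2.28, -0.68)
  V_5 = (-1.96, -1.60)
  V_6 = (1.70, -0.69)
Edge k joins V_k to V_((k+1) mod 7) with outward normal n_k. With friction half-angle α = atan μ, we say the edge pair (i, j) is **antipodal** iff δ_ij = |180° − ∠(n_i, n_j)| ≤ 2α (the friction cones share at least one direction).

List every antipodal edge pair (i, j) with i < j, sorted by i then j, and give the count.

count = 3; pairs: (0,4), (2,5), (3,6)

α = atan 0.25 = 14.04°;  2α = 28.07°
n_0 = (+0.9966, +0.0821)
n_1 = (+0.3760, +0.9266)
n_2 = (-0.3601, +0.9329)
n_3 = (-0.8165, +0.5774)
n_4 = (-0.9445, -0.3285)
n_5 = (+0.2413, -0.9705)
n_6 = (+0.8960, -0.4440)
  (0,1): δ = 116.79°  ·
  (0,2): δ = 73.60°  ·
  (0,3): δ = 39.98°  ·
  (0,4): δ = 14.47°  ✓
  (0,5): δ = 99.25°  ·
  (0,6): δ = 148.93°  ·
  (1,2): δ = 136.81°  ·
  (1,3): δ = 103.19°  ·
  (1,4): δ = 48.74°  ·
  (1,5): δ = 36.05°  ·
  (1,6): δ = 85.72°  ·
  (2,3): δ = 146.37°  ·
  (2,4): δ = 91.93°  ·
  (2,5): δ = 7.14°  ✓
  (2,6): δ = 42.54°  ·
  (3,4): δ = 125.55°  ·
  (3,5): δ = 40.77°  ·
  (3,6): δ = 8.91°  ✓
  (4,5): δ = 95.22°  ·
  (4,6): δ = 45.54°  ·
  (5,6): δ = 130.32°  ·
antipodal pairs: 3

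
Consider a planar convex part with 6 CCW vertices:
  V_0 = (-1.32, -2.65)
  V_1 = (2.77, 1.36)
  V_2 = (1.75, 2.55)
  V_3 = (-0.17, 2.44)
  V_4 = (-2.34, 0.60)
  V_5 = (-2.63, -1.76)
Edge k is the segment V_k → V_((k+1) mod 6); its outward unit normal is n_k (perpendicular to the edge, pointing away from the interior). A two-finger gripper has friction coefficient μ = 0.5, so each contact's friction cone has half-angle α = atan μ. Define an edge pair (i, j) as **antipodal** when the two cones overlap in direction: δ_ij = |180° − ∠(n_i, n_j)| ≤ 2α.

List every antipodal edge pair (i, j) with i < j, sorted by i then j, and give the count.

α = atan 0.5 = 26.57°;  2α = 53.13°
n_0 = (+0.7001, -0.7141)
n_1 = (+0.7593, +0.6508)
n_2 = (-0.0572, +0.9984)
n_3 = (-0.6467, +0.7627)
n_4 = (-0.9925, +0.1220)
n_5 = (-0.5620, -0.8272)
  (0,1): δ = 93.83°  ·
  (0,2): δ = 41.16°  ✓
  (0,3): δ = 4.14°  ✓
  (0,4): δ = 38.56°  ✓
  (0,5): δ = 101.37°  ·
  (1,2): δ = 127.32°  ·
  (1,3): δ = 90.31°  ·
  (1,4): δ = 47.61°  ✓
  (1,5): δ = 15.21°  ✓
  (2,3): δ = 142.98°  ·
  (2,4): δ = 100.28°  ·
  (2,5): δ = 37.47°  ✓
  (3,4): δ = 137.30°  ·
  (3,5): δ = 74.49°  ·
  (4,5): δ = 117.19°  ·
antipodal pairs: 6

count = 6; pairs: (0,2), (0,3), (0,4), (1,4), (1,5), (2,5)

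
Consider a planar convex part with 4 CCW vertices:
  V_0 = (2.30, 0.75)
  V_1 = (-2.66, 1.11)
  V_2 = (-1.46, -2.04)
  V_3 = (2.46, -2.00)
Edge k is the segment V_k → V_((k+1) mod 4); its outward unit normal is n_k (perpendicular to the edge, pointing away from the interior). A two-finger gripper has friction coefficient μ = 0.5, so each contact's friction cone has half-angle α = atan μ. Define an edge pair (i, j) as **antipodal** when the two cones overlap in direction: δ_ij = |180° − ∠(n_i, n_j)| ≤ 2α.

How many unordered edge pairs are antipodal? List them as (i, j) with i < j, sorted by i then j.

count = 2; pairs: (0,2), (1,3)

α = atan 0.5 = 26.57°;  2α = 53.13°
n_0 = (+0.0724, +0.9974)
n_1 = (-0.9345, -0.3560)
n_2 = (+0.0102, -0.9999)
n_3 = (+0.9983, +0.0581)
  (0,1): δ = 64.99°  ·
  (0,2): δ = 4.74°  ✓
  (0,3): δ = 97.48°  ·
  (1,2): δ = 110.27°  ·
  (1,3): δ = 17.52°  ✓
  (2,3): δ = 87.25°  ·
antipodal pairs: 2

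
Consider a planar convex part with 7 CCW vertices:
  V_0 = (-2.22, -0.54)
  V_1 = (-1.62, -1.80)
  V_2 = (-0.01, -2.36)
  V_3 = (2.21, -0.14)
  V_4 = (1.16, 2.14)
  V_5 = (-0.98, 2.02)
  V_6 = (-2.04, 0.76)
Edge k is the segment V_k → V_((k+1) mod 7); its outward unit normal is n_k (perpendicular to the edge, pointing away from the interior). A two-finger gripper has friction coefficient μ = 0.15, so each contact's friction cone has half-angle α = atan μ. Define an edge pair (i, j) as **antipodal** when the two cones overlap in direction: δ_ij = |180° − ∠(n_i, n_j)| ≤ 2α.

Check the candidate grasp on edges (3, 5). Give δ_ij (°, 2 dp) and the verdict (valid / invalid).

δ = 64.80°, invalid

α = atan 0.15 = 8.53°;  2α = 17.06°
edge 3: e_3 = (-1.05, +2.28);  n_3 = (+0.9083, +0.4183)
edge 5: e_5 = (-1.06, -1.26);  n_5 = (-0.7652, +0.6438)
∠(n_3, n_5) = 115.20°
δ = |180° − 115.20°| = 64.80°
64.80° > 2α = 17.06°  →  invalid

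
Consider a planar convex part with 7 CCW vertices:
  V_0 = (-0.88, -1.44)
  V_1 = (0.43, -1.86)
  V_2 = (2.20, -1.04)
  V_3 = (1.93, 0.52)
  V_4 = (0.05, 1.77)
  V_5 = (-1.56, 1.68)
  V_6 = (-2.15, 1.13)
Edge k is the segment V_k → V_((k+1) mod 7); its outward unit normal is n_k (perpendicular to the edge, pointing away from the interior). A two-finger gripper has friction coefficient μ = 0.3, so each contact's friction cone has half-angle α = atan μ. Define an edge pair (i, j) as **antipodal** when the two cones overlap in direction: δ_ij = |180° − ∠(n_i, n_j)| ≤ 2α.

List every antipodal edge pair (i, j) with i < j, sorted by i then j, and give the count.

α = atan 0.3 = 16.70°;  2α = 33.40°
n_0 = (-0.3053, -0.9523)
n_1 = (+0.4204, -0.9074)
n_2 = (+0.9854, +0.1705)
n_3 = (+0.5537, +0.8327)
n_4 = (-0.0558, +0.9984)
n_5 = (-0.6819, +0.7315)
n_6 = (-0.8965, -0.4430)
  (0,1): δ = 137.37°  ·
  (0,2): δ = 62.40°  ·
  (0,3): δ = 15.84°  ✓
  (0,4): δ = 20.98°  ✓
  (0,5): δ = 60.77°  ·
  (0,6): δ = 134.07°  ·
  (1,2): δ = 105.04°  ·
  (1,3): δ = 58.48°  ·
  (1,4): δ = 21.66°  ✓
  (1,5): δ = 18.13°  ✓
  (1,6): δ = 91.44°  ·
  (2,3): δ = 133.44°  ·
  (2,4): δ = 96.62°  ·
  (2,5): δ = 56.83°  ·
  (2,6): δ = 16.48°  ✓
  (3,4): δ = 143.18°  ·
  (3,5): δ = 103.39°  ·
  (3,6): δ = 30.08°  ✓
  (4,5): δ = 140.21°  ·
  (4,6): δ = 66.90°  ·
  (5,6): δ = 106.69°  ·
antipodal pairs: 6

count = 6; pairs: (0,3), (0,4), (1,4), (1,5), (2,6), (3,6)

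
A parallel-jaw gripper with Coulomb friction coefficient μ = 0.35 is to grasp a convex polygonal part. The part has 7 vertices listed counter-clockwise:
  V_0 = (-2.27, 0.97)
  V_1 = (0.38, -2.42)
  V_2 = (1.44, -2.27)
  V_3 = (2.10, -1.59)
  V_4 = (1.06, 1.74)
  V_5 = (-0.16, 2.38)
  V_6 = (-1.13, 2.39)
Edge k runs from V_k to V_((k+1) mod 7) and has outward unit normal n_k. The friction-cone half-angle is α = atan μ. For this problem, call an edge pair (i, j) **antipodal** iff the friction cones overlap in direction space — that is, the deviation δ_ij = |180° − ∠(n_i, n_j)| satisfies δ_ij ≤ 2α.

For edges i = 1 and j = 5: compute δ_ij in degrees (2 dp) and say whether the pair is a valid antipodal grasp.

α = atan 0.35 = 19.29°;  2α = 38.58°
edge 1: e_1 = (+1.06, +0.15);  n_1 = (+0.1401, -0.9901)
edge 5: e_5 = (-0.97, +0.01);  n_5 = (+0.0103, +0.9999)
∠(n_1, n_5) = 171.35°
δ = |180° − 171.35°| = 8.65°
8.65° ≤ 2α = 38.58°  →  valid

δ = 8.65°, valid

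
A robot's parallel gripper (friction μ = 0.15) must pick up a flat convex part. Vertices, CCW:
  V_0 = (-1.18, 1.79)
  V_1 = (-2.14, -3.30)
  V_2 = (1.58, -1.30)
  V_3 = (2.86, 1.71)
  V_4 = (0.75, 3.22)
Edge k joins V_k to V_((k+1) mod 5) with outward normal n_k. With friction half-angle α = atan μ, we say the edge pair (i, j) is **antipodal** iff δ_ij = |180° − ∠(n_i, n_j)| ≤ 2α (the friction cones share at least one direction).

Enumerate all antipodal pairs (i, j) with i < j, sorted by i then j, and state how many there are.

count = 2; pairs: (0,2), (1,4)

α = atan 0.15 = 8.53°;  2α = 17.06°
n_0 = (-0.9827, +0.1853)
n_1 = (+0.4735, -0.8808)
n_2 = (+0.9202, -0.3913)
n_3 = (+0.5820, +0.8132)
n_4 = (-0.5953, +0.8035)
  (0,1): δ = 51.06°  ·
  (0,2): δ = 12.36°  ✓
  (0,3): δ = 65.09°  ·
  (0,4): δ = 137.22°  ·
  (1,2): δ = 141.30°  ·
  (1,3): δ = 63.85°  ·
  (1,4): δ = 8.27°  ✓
  (2,3): δ = 102.55°  ·
  (2,4): δ = 30.43°  ·
  (3,4): δ = 107.88°  ·
antipodal pairs: 2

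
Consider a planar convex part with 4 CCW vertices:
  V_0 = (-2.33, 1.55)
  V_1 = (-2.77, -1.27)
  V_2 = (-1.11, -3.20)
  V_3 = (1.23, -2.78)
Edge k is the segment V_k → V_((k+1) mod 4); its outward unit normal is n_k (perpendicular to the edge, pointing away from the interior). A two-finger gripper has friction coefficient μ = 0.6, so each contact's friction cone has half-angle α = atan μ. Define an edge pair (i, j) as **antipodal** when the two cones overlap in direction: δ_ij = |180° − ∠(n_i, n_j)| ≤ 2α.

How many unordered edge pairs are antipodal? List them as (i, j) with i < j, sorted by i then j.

count = 3; pairs: (0,3), (1,3), (2,3)

α = atan 0.6 = 30.96°;  2α = 61.93°
n_0 = (-0.9880, +0.1542)
n_1 = (-0.7581, -0.6521)
n_2 = (+0.1767, -0.9843)
n_3 = (+0.7724, +0.6351)
  (0,1): δ = 130.43°  ·
  (0,2): δ = 70.96°  ·
  (0,3): δ = 48.29°  ✓
  (1,2): δ = 120.52°  ·
  (1,3): δ = 1.27°  ✓
  (2,3): δ = 60.75°  ✓
antipodal pairs: 3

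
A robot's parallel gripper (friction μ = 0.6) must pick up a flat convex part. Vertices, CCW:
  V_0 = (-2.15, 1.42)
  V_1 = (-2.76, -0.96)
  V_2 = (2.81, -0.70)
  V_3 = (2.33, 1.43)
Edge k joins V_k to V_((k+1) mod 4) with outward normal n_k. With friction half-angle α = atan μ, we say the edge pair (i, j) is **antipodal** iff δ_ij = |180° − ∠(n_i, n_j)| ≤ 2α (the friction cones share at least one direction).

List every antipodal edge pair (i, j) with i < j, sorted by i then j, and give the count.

count = 2; pairs: (0,2), (1,3)

α = atan 0.6 = 30.96°;  2α = 61.93°
n_0 = (-0.9687, +0.2483)
n_1 = (+0.0466, -0.9989)
n_2 = (+0.9755, +0.2198)
n_3 = (-0.0022, +1.0000)
  (0,1): δ = 72.95°  ·
  (0,2): δ = 27.08°  ✓
  (0,3): δ = 104.50°  ·
  (1,2): δ = 79.97°  ·
  (1,3): δ = 2.54°  ✓
  (2,3): δ = 102.57°  ·
antipodal pairs: 2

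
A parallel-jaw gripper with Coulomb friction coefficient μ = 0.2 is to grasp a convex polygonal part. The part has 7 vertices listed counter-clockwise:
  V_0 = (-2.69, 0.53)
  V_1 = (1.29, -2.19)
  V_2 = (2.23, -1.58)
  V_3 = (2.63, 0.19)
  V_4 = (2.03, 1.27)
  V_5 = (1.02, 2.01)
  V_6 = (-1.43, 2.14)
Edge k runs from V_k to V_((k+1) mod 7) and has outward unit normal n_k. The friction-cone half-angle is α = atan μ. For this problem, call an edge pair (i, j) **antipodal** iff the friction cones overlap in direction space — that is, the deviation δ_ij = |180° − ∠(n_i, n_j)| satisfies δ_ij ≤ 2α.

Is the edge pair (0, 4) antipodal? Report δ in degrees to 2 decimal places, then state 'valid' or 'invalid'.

α = atan 0.2 = 11.31°;  2α = 22.62°
edge 0: e_0 = (+3.98, -2.72);  n_0 = (-0.5642, -0.8256)
edge 4: e_4 = (-1.01, +0.74);  n_4 = (+0.5910, +0.8067)
∠(n_0, n_4) = 178.12°
δ = |180° − 178.12°| = 1.88°
1.88° ≤ 2α = 22.62°  →  valid

δ = 1.88°, valid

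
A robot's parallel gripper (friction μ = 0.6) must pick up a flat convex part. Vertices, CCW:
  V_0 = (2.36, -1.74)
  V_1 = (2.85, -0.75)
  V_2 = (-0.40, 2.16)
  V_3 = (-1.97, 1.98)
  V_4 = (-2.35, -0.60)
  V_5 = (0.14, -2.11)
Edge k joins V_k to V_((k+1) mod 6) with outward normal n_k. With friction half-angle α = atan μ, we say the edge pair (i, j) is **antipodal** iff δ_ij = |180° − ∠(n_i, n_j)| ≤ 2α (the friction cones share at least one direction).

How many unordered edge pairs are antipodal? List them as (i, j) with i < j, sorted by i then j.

count = 7; pairs: (0,2), (0,3), (1,3), (1,4), (1,5), (2,4), (2,5)

α = atan 0.6 = 30.96°;  2α = 61.93°
n_0 = (+0.8962, -0.4436)
n_1 = (+0.6671, +0.7450)
n_2 = (-0.1139, +0.9935)
n_3 = (-0.9893, +0.1457)
n_4 = (-0.5185, -0.8551)
n_5 = (+0.1644, -0.9864)
  (0,1): δ = 105.51°  ·
  (0,2): δ = 57.13°  ✓
  (0,3): δ = 17.95°  ✓
  (0,4): δ = 85.10°  ·
  (0,5): δ = 125.80°  ·
  (1,2): δ = 131.62°  ·
  (1,3): δ = 56.54°  ✓
  (1,4): δ = 10.61°  ✓
  (1,5): δ = 51.30°  ✓
  (2,3): δ = 104.92°  ·
  (2,4): δ = 37.77°  ✓
  (2,5): δ = 2.92°  ✓
  (3,4): δ = 112.86°  ·
  (3,5): δ = 72.16°  ·
  (4,5): δ = 139.30°  ·
antipodal pairs: 7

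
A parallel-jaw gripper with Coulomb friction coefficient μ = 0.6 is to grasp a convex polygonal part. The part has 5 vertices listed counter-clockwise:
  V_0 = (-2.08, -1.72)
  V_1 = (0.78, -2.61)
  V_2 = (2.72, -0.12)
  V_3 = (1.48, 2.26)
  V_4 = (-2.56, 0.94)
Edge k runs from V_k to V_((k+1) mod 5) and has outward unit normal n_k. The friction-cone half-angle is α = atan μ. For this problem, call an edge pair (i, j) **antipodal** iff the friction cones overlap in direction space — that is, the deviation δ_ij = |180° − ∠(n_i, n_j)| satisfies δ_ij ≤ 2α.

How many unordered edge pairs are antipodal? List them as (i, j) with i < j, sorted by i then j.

count = 5; pairs: (0,2), (0,3), (1,3), (1,4), (2,4)

α = atan 0.6 = 30.96°;  2α = 61.93°
n_0 = (-0.2971, -0.9548)
n_1 = (+0.7888, -0.6146)
n_2 = (+0.8869, +0.4621)
n_3 = (-0.3106, +0.9505)
n_4 = (-0.9841, -0.1776)
  (0,1): δ = 110.64°  ·
  (0,2): δ = 45.19°  ✓
  (0,3): δ = 35.38°  ✓
  (0,4): δ = 117.51°  ·
  (1,2): δ = 114.56°  ·
  (1,3): δ = 33.98°  ✓
  (1,4): δ = 48.15°  ✓
  (2,3): δ = 99.43°  ·
  (2,4): δ = 17.29°  ✓
  (3,4): δ = 97.86°  ·
antipodal pairs: 5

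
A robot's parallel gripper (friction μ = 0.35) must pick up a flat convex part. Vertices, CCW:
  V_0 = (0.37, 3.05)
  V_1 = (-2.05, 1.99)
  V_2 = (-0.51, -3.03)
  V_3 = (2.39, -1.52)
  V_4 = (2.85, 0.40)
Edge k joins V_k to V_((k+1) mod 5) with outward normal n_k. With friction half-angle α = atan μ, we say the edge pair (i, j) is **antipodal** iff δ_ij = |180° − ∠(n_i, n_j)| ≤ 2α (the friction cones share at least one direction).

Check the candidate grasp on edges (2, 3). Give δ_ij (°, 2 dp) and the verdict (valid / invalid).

δ = 130.98°, invalid

α = atan 0.35 = 19.29°;  2α = 38.58°
edge 2: e_2 = (+2.90, +1.51);  n_2 = (+0.4618, -0.8870)
edge 3: e_3 = (+0.46, +1.92);  n_3 = (+0.9725, -0.2330)
∠(n_2, n_3) = 49.02°
δ = |180° − 49.02°| = 130.98°
130.98° > 2α = 38.58°  →  invalid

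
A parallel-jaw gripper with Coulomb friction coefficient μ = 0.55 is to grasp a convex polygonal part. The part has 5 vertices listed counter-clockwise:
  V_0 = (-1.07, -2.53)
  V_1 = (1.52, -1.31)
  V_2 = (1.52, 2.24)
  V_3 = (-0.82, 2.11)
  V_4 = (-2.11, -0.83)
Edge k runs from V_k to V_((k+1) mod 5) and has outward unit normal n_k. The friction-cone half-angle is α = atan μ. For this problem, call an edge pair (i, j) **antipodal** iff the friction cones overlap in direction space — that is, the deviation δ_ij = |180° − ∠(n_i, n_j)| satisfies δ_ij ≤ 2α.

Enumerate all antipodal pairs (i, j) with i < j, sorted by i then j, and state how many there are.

count = 4; pairs: (0,2), (0,3), (1,3), (1,4)

α = atan 0.55 = 28.81°;  2α = 57.62°
n_0 = (+0.4261, -0.9047)
n_1 = (+1.0000, -0.0000)
n_2 = (-0.0555, +0.9985)
n_3 = (-0.9157, +0.4018)
n_4 = (-0.8530, -0.5219)
  (0,1): δ = 115.22°  ·
  (0,2): δ = 22.04°  ✓
  (0,3): δ = 41.09°  ✓
  (0,4): δ = 96.23°  ·
  (1,2): δ = 86.82°  ·
  (1,3): δ = 23.69°  ✓
  (1,4): δ = 31.46°  ✓
  (2,3): δ = 116.87°  ·
  (2,4): δ = 61.72°  ·
  (3,4): δ = 124.85°  ·
antipodal pairs: 4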